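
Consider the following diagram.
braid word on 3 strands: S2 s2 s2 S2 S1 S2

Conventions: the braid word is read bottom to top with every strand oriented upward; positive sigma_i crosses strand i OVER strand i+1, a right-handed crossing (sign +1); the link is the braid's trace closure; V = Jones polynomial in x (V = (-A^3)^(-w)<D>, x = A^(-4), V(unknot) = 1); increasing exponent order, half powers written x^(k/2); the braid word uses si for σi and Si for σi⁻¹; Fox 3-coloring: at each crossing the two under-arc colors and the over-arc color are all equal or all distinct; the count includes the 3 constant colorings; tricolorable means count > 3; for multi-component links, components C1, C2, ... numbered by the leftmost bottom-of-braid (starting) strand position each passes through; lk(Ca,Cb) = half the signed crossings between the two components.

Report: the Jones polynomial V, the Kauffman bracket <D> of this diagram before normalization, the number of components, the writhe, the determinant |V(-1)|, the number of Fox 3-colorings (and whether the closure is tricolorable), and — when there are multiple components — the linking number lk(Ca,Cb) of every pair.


Jones polynomial: V(x) = 1
<D> = A^-6; writhe -2
components 1, writhe -2 (6 crossings)
3-colorings: 3 of 3^6, det 1 — not tricolorable
note: det 1 = |V(-1)|; not divisible by 3, so not tricolorable


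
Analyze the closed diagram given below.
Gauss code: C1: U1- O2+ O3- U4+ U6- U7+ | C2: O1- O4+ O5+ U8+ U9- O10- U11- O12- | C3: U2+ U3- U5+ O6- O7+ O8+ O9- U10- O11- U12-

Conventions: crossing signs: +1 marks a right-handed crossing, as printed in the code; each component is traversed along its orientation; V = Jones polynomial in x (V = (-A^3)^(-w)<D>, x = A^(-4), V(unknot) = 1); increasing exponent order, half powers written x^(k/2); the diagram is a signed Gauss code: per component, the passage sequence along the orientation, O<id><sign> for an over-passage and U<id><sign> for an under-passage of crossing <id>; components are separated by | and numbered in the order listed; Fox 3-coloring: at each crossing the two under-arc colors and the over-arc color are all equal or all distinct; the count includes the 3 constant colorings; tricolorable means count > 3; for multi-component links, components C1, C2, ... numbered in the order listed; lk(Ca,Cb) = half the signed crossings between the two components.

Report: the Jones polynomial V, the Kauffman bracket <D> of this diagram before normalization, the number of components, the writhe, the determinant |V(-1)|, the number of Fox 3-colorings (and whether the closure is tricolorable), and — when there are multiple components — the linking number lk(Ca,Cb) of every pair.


Jones polynomial: V(x) = x^-3 + x^-2 + x^-1 + 1
<D> = A^-6 + A^-2 + A^2 + A^6; writhe -2
components 3, writhe -2 (12 crossings)
linking number lk(C1,C2) = 0
lk(C1,C3): 0
lk(C2,C3) = -1
3-colorings: 9 of 3^12, det 0 — tricolorable
note: the span of V is 3, within the link bound 12 + 3 - 1


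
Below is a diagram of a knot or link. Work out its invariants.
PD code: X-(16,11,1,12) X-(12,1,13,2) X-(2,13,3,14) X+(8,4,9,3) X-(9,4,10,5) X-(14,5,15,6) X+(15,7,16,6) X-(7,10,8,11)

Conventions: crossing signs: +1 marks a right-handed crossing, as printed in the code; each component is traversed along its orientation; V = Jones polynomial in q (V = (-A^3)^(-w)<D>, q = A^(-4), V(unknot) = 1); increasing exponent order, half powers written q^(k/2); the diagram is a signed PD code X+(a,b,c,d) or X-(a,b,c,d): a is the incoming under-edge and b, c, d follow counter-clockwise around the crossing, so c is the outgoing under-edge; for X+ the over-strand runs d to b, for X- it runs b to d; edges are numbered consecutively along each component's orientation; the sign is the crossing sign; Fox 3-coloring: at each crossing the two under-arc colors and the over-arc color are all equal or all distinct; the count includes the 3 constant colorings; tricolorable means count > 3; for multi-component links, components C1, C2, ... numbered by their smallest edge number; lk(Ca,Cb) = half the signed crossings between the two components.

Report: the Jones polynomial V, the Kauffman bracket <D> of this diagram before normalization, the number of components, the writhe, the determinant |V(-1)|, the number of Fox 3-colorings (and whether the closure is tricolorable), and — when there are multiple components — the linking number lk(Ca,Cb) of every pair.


V = -q^-4 + q^-3 + q^-1
<D> = A^-8 + 1 - A^4 (w = -4)
1 component over 8 crossings, w = -4
9 Fox colorings among 3^8, |V(-1)| = 3: tricolorable
why: det 3 = |V(-1)|; divisible by 3, so tricolorable


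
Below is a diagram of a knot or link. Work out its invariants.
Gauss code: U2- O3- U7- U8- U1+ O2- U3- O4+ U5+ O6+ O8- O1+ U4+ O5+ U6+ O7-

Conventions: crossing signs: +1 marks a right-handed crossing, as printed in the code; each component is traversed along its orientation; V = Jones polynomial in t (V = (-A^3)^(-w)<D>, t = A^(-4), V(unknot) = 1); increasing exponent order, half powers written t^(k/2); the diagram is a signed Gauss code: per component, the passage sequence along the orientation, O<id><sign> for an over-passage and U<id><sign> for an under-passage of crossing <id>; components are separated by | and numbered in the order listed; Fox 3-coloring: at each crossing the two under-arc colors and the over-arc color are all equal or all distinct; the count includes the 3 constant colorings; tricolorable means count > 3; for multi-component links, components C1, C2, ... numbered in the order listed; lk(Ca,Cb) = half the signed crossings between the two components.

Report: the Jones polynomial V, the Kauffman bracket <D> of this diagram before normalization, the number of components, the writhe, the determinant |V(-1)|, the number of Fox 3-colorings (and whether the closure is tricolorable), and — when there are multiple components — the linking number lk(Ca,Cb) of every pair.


V(t) = -t^-3 + t^-2 - t^-1 + 3 - t + t^2 - t^3
bracket: -A^-12 + A^-8 - A^-4 + 3 - A^4 + A^8 - A^12, w = 0
1 component, writhe 0, over 8 crossings
det 9, colorings 27 of 3^8 — tricolorable
observation: V spans 6 powers of t: at least 6 crossings in any diagram


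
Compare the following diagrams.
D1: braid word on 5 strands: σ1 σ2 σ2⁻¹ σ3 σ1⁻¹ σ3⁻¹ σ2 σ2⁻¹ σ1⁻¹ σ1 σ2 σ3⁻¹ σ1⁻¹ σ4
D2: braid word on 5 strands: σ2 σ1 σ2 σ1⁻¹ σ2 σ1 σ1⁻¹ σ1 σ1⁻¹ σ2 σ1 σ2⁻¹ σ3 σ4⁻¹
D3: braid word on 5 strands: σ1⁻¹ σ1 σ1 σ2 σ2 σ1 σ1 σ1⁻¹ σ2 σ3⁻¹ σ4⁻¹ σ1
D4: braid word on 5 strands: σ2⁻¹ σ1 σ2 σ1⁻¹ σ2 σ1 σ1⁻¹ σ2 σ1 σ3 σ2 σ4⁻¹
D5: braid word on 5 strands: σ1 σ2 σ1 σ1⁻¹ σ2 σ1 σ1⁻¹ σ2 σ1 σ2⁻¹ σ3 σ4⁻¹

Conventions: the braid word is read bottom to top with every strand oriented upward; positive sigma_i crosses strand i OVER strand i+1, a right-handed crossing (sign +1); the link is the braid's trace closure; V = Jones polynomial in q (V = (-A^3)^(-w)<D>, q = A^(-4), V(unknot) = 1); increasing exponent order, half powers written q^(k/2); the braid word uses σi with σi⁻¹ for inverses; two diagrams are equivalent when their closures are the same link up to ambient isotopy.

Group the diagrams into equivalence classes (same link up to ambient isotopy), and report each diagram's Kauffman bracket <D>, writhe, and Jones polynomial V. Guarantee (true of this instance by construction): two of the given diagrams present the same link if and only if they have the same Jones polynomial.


grouping into links: {D1} | {D2, D4, D5} | {D3}
V(D1) = 1  (w 0, c 14, <D> = 1)
V(D2) = q - q^2 + 2q^3 - q^4 + q^5 - q^6  [14 crossings, <D> = -A^-12 + A^-8 - A^-4 + 2 - A^4 + A^8, w = +4]
V(D3) = q^2 + q^4 - q^5 + q^6 - q^7  (w +4, c 12, <D> = -A^-16 + A^-12 - A^-8 + A^-4 + A^4)
D4 (bracket -A^-12 + A^-8 - A^-4 + 2 - A^4 + A^8; 12 crossings at w = +4): V = q - q^2 + 2q^3 - q^4 + q^5 - q^6
V(D5) = q - q^2 + 2q^3 - q^4 + q^5 - q^6  (w +4, c 12, <D> = -A^-12 + A^-8 - A^-4 + 2 - A^4 + A^8)
why: 3 classes among 5 diagrams; unequal V(q) rules out equality


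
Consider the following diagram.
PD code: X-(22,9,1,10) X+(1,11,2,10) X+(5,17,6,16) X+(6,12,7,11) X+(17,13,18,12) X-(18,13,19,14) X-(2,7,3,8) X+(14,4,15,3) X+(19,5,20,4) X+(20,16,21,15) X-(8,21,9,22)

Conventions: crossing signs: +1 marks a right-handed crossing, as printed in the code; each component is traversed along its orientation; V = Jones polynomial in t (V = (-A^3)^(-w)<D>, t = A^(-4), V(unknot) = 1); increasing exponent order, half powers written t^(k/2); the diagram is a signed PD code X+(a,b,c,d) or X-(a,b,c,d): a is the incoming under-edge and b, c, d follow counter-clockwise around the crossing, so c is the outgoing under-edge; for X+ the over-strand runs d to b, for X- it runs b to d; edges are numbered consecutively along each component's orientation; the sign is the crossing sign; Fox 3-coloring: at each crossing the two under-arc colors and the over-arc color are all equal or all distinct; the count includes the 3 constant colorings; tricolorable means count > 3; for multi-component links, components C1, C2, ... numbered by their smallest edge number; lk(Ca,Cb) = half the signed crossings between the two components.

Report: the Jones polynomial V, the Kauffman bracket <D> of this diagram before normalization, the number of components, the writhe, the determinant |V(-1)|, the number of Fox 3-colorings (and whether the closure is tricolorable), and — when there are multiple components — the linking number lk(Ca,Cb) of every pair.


Jones polynomial: V(t) = t^-1 - 1 + 2t - 2t^2 + 2t^3 - 2t^4 + t^5
<D> = -A^-11 + 2A^-7 - 2A^-3 + 2A - 2A^5 + A^9 - A^13; writhe +3
components 1, writhe +3 (11 crossings)
3-colorings: 3 of 3^11, det 11 — not tricolorable
note: w = +3 (over 11 crossings) is diagram-only; (-A^3)^(-3) removes it from V


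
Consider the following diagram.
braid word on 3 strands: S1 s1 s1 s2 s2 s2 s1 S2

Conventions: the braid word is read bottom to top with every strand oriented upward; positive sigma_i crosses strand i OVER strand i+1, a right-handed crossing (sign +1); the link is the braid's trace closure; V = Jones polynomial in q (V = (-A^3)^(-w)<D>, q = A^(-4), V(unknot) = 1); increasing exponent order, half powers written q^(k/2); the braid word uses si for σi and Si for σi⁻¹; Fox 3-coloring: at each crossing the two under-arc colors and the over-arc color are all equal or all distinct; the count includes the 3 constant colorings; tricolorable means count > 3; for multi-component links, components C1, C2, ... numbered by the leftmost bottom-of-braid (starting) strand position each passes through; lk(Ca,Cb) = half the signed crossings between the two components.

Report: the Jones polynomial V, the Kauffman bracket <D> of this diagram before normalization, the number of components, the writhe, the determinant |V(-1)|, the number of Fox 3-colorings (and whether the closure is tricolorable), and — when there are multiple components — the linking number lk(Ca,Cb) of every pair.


V(q) = q - q^2 + 2q^3 - q^4 + q^5 - q^6
bracket: -A^-12 + A^-8 - A^-4 + 2 - A^4 + A^8, w = +4
1 component, writhe +4, over 8 crossings
det 7, colorings 3 of 3^8 — not tricolorable
observation: V spans 5 powers of q: at least 5 crossings in any diagram


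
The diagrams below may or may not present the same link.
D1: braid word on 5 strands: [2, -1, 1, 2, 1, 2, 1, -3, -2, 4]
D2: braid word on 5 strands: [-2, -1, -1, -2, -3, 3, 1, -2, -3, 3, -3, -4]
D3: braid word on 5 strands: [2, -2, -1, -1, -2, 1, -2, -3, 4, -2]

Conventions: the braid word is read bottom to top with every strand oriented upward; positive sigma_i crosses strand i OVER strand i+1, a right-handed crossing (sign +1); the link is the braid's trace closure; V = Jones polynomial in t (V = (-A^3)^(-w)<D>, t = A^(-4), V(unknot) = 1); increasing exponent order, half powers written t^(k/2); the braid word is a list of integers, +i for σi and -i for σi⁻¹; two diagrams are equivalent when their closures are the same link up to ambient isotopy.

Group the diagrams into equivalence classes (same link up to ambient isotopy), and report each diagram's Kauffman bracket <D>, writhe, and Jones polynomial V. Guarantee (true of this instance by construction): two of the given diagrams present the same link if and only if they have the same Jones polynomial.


grouping into links: {D1} | {D2, D3}
V(D1) = t + t^3 - t^4  (w +4, c 10, <D> = -A^-4 + 1 + A^8)
V(D2) = -t^-6 + t^-5 - t^-4 + 2t^-3 - t^-2 + t^-1  (w -6, c 12, <D> = A^-14 - A^-10 + 2A^-6 - A^-2 + A^2 - A^6)
V(D3) = -t^-6 + t^-5 - t^-4 + 2t^-3 - t^-2 + t^-1  [10 crossings, <D> = A^-8 - A^-4 + 2 - A^4 + A^8 - A^12, w = -4]
why: V(t) takes 2 values over 3 diagrams, fixing the grouping


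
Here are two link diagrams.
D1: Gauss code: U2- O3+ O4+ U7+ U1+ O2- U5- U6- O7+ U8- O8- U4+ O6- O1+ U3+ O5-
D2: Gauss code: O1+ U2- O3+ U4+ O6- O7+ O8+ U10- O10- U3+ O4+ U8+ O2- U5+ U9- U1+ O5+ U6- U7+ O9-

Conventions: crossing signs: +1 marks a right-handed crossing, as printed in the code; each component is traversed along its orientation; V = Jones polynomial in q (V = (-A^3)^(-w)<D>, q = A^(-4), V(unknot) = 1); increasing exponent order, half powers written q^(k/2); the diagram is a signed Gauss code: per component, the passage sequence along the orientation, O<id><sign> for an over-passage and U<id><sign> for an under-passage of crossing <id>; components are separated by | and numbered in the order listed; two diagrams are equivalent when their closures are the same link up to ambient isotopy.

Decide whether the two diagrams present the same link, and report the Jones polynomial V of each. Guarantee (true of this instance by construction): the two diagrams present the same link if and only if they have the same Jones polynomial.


equivalent: no
D1 (bracket A^-16 - A^-12 + A^-8 - 2A^-4 + 2 - A^4 + A^8; 8 crossings at w = 0): V = q^-2 - q^-1 + 2 - 2q + q^2 - q^3 + q^4
V(D2) = q + q^3 - q^4  (w +2, c 10, <D> = -A^-10 + A^-6 + A^2)
key observation: comparing 2 Jones polynomials yields 2 groups


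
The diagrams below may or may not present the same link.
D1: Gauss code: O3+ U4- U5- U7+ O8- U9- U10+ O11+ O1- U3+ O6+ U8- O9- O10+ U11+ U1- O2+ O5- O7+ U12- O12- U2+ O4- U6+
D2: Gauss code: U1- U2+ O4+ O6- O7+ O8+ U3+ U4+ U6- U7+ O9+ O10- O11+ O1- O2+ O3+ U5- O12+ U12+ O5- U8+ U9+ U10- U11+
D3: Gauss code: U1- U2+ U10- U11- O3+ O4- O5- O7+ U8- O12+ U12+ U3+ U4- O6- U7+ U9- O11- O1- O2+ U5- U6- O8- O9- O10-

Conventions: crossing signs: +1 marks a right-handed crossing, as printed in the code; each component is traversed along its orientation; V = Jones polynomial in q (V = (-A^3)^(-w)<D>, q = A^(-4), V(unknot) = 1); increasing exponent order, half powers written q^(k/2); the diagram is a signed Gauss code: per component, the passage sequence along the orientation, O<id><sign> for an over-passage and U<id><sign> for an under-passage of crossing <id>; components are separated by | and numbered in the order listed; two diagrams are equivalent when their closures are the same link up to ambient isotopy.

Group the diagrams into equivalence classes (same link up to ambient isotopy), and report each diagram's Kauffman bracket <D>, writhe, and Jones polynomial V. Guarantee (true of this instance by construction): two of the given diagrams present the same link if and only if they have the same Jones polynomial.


classes: {D1} | {D2} | {D3}
V(D1) = q^-2 - q^-1 + 1 - q + q^2  [12 crossings, <D> = A^-8 - A^-4 + 1 - A^4 + A^8, w = 0]
D2 (bracket -A^-4 + 1 + A^8; 12 crossings at w = +4): V = q + q^3 - q^4
V(D3) = -q^-6 + q^-5 - q^-4 + 2q^-3 - q^-2 + q^-1  (w -4, c 12, <D> = A^-8 - A^-4 + 2 - A^4 + A^8 - A^12)
insight: 3 values of V(q) split the 3 diagrams


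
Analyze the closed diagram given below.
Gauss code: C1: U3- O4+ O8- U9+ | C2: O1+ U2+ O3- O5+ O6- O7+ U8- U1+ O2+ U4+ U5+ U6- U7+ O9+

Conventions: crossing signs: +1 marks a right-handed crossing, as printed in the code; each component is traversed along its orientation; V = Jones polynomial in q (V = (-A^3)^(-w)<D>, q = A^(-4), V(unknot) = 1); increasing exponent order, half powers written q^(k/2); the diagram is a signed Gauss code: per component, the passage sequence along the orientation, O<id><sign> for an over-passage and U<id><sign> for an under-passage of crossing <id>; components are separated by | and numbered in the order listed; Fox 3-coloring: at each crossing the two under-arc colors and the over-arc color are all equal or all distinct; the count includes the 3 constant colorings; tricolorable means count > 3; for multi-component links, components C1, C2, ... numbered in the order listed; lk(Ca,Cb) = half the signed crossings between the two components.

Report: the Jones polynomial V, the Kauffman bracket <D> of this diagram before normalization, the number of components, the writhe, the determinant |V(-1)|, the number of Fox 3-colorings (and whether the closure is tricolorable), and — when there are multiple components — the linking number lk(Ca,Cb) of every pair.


Jones polynomial: V(q) = -2q^(1/2) + q^(3/2) - 2q^(5/2) + q^(7/2) - q^(9/2) + q^(11/2)
<D> = -A^-13 + A^-9 - A^-5 + 2A^-1 - A^3 + 2A^7; writhe +3
components 2, writhe +3 (9 crossings)
linking number lk(C1,C2) = 0
3-colorings: 3 of 3^9, det 8 — not tricolorable
note: every pair of the 2 components has lk = 0


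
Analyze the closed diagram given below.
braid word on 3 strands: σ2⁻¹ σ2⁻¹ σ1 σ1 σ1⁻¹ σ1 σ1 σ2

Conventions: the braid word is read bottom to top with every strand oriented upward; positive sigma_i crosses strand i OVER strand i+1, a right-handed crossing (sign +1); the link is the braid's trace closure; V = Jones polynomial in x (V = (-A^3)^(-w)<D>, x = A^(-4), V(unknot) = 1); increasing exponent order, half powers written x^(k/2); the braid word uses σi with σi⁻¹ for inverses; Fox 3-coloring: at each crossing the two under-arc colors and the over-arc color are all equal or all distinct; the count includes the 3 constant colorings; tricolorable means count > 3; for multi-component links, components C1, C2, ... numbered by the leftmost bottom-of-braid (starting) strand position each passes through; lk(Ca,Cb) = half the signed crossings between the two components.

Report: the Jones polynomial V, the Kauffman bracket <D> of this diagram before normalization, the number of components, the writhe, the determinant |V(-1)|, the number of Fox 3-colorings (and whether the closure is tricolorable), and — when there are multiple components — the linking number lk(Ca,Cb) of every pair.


V = x + x^3 - x^4
<D> = -A^-10 + A^-6 + A^2 (w = +2)
1 component over 8 crossings, w = +2
9 Fox colorings among 3^8, |V(-1)| = 3: tricolorable
why: w = +2 (over 8 crossings) is diagram-only; (-A^3)^(-2) removes it from V


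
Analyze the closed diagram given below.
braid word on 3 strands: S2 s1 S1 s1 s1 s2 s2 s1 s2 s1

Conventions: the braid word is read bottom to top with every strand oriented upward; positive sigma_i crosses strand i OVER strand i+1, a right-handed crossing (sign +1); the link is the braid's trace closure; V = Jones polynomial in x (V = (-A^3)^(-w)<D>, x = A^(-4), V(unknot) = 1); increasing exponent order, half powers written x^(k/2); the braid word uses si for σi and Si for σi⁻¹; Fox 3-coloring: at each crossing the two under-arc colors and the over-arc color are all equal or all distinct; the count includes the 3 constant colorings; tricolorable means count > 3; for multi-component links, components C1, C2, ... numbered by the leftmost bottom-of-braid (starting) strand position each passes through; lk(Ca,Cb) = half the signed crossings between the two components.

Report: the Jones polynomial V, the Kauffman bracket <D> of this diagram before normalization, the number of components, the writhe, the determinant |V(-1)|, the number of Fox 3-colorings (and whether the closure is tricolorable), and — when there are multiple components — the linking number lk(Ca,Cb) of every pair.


Jones polynomial: V(x) = x^2 + 2x^4 - 2x^5 + x^6 - 2x^7 + x^8
<D> = A^-14 - 2A^-10 + A^-6 - 2A^-2 + 2A^2 + A^10; writhe +6
components 1, writhe +6 (10 crossings)
3-colorings: 27 of 3^10, det 9 — tricolorable
note: the span of V is 6, forcing >= 6 crossings in any diagram


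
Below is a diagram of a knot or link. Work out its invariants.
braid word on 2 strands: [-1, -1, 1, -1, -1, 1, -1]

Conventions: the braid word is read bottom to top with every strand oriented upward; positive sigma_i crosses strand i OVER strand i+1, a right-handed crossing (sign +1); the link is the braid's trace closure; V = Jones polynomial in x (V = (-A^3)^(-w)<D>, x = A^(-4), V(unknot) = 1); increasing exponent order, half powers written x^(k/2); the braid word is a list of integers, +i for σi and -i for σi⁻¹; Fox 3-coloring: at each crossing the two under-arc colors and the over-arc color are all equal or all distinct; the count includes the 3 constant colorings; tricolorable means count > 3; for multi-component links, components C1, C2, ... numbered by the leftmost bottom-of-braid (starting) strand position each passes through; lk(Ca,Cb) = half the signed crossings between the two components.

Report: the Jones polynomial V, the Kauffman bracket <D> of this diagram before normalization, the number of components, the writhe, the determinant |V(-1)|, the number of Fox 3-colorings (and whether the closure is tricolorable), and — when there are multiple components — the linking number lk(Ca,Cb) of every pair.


V = -x^-4 + x^-3 + x^-1
<D> = -A^-5 - A^3 + A^7 (w = -3)
1 component over 7 crossings, w = -3
9 Fox colorings among 3^7, |V(-1)| = 3: tricolorable
why: the word shrinks to σ1⁻¹ σ1⁻¹ σ1⁻¹ after cancelling


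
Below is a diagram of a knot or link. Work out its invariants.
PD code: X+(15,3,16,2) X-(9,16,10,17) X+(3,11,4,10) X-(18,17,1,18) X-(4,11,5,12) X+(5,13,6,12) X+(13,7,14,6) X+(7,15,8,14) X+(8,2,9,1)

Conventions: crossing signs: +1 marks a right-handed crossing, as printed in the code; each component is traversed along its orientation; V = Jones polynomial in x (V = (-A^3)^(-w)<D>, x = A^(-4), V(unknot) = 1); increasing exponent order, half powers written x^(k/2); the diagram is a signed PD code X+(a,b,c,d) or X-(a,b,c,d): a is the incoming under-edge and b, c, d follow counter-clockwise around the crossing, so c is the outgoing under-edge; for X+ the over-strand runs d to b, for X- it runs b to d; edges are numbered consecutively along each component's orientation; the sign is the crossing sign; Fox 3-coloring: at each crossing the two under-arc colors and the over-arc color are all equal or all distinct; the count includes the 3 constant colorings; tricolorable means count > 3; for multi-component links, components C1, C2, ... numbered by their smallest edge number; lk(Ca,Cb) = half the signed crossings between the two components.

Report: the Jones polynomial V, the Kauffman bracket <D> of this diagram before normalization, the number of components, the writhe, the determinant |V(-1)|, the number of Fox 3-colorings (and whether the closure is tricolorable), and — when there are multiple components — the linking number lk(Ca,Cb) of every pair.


Jones polynomial: V(x) = x + x^3 - x^4
<D> = A^-7 - A^-3 - A^5; writhe +3
components 1, writhe +3 (9 crossings)
3-colorings: 9 of 3^9, det 3 — tricolorable
note: V spans 3 powers of x: at least 3 crossings in any diagram


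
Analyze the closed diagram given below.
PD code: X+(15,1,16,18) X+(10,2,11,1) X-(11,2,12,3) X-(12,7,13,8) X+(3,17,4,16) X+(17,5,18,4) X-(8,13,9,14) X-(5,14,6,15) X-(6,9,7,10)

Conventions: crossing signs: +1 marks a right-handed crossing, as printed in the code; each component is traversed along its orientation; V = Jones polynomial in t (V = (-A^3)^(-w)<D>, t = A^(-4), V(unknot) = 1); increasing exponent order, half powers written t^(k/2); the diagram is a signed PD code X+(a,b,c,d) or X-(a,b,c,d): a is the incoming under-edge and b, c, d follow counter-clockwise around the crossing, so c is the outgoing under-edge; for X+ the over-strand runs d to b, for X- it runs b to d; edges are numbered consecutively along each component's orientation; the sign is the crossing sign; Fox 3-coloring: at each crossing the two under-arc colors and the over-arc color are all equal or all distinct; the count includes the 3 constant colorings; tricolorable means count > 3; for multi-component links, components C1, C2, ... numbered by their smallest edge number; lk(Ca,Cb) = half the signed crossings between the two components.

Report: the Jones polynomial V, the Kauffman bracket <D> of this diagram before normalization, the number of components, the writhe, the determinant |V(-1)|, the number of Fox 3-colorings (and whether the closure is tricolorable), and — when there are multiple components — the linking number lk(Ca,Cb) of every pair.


V(t) = -t^-3 + t^-2 - t^-1 + 3 - t + t^2 - t^3
bracket: A^-15 - A^-11 + A^-7 - 3A^-3 + A - A^5 + A^9, w = -1
1 component, writhe -1, over 9 crossings
det 9, colorings 27 of 3^9 — tricolorable
observation: w = -1 shifts under R1 moves; the (-A^3)^(1) factor cancels that in V


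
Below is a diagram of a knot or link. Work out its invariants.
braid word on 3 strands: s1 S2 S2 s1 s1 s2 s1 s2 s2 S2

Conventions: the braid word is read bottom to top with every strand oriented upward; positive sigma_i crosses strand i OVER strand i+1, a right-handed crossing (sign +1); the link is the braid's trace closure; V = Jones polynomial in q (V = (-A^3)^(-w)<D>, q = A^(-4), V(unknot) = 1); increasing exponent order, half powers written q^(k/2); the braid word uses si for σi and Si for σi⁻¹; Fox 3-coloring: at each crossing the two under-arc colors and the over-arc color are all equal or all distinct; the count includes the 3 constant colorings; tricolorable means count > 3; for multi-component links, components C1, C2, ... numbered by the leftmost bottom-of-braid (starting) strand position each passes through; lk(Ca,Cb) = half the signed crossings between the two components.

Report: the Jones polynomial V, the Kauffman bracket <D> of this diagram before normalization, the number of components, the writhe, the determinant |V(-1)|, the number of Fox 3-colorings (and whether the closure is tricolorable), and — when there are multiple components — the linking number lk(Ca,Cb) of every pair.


V = q - q^2 + 2q^3 - q^4 + q^5 - q^6
<D> = -A^-12 + A^-8 - A^-4 + 2 - A^4 + A^8 (w = +4)
1 component over 10 crossings, w = +4
3 Fox colorings among 3^10, |V(-1)| = 7: not tricolorable
why: inverse pairs cancel, leaving σ1 σ2⁻¹ σ2⁻¹ σ1 σ1 σ2 σ1 σ2


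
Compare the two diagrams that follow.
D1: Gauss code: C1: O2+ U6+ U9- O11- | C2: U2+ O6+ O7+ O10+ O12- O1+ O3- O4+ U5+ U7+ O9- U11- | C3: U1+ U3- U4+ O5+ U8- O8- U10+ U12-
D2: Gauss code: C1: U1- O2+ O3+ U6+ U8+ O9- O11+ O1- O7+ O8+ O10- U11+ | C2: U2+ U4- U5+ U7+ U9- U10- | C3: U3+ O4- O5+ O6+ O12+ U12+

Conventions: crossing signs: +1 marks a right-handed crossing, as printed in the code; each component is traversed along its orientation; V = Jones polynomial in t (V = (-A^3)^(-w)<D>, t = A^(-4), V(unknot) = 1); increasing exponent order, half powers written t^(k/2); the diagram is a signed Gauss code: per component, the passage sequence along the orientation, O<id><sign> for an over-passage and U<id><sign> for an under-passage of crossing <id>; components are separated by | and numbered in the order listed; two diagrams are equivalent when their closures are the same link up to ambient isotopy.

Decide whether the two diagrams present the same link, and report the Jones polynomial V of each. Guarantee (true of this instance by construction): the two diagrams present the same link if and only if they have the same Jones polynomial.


equivalent: yes
D1 (bracket A^-6 + A^-2 + A^2 + A^6; 12 crossings at w = +2): V = 1 + t + t^2 + t^3
V(D2) = 1 + t + t^2 + t^3  [12 crossings, <D> = 1 + A^4 + A^8 + A^12, w = +4]
observation: one V(t) for all 2 diagrams — one class (guaranteed)


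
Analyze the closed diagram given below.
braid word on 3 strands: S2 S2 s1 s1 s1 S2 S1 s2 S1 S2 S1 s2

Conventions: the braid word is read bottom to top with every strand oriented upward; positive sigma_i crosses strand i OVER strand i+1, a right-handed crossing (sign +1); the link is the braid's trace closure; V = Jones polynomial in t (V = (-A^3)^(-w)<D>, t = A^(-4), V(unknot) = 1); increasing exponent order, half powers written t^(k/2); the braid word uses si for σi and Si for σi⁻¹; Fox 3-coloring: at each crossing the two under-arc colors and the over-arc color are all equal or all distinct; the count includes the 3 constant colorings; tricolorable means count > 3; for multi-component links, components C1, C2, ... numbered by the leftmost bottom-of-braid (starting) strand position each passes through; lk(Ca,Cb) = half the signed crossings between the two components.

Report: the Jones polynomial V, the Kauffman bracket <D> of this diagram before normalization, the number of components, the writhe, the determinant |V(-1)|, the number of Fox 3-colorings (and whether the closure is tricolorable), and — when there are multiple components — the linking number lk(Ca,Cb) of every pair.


Jones polynomial: V(t) = -t^-5 + t^-4 - t^-3 + 2t^-2 - t^-1 + 2 - t
<D> = -A^-10 + 2A^-6 - A^-2 + 2A^2 - A^6 + A^10 - A^14; writhe -2
components 1, writhe -2 (12 crossings)
3-colorings: 9 of 3^12, det 9 — tricolorable
note: w = -2 shifts under R1 moves; the (-A^3)^(2) factor cancels that in V


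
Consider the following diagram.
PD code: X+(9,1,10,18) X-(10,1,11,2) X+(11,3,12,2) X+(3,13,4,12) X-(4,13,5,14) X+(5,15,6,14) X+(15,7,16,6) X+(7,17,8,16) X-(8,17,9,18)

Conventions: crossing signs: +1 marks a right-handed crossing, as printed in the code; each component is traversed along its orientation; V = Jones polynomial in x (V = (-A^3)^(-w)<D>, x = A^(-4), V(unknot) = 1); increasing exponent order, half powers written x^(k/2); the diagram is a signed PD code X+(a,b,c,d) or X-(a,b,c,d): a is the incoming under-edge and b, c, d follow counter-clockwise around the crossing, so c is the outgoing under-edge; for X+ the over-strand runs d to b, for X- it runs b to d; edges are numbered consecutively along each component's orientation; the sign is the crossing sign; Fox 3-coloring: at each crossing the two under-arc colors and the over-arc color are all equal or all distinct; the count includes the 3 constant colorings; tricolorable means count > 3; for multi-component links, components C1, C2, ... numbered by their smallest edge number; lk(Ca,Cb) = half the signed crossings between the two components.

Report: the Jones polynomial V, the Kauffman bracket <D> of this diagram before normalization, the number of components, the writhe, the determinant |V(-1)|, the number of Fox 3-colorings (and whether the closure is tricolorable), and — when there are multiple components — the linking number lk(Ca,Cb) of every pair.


V(x) = x + x^3 - x^4
bracket: A^-7 - A^-3 - A^5, w = +3
1 component, writhe +3, over 9 crossings
det 3, colorings 9 of 3^9 — tricolorable
observation: det 3 = |V(-1)|; divisible by 3, so tricolorable


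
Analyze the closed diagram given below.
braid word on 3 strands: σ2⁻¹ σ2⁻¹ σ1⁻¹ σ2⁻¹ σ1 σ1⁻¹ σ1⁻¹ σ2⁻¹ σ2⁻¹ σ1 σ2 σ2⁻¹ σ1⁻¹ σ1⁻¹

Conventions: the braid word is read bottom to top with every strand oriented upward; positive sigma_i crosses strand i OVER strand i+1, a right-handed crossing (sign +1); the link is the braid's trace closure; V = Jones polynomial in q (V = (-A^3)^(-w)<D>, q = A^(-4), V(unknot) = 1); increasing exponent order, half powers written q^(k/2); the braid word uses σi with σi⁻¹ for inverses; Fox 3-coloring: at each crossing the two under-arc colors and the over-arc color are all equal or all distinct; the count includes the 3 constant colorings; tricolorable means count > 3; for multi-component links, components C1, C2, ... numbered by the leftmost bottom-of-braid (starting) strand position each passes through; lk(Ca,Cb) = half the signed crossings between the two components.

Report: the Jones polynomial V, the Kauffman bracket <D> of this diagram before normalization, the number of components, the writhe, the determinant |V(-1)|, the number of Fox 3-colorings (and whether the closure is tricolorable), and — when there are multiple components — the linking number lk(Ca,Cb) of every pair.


Jones polynomial: V(q) = -q^-8 + q^-5 + q^-3
<D> = A^-12 + A^-4 - A^8; writhe -8
components 1, writhe -8 (14 crossings)
3-colorings: 9 of 3^14, det 3 — tricolorable
note: w = -8 (over 14 crossings) is diagram-only; (-A^3)^(8) removes it from V


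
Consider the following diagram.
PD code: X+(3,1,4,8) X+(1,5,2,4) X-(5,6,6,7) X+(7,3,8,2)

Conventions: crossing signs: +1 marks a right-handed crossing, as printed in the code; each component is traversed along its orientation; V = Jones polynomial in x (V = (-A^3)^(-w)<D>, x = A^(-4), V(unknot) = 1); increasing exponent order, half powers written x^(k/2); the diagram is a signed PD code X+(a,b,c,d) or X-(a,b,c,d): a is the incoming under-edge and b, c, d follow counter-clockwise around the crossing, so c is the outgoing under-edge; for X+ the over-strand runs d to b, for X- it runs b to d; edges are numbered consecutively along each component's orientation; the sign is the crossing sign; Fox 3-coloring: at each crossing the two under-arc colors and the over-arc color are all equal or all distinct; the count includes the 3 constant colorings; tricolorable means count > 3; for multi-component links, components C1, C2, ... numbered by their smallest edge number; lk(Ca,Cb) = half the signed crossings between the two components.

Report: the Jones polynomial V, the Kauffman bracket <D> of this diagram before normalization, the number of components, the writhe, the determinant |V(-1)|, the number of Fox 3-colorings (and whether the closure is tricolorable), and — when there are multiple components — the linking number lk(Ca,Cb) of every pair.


V = x + x^3 - x^4
<D> = -A^-10 + A^-6 + A^2 (w = +2)
1 component over 4 crossings, w = +2
9 Fox colorings among 3^4, |V(-1)| = 3: tricolorable
why: |V(-1)| = 3: so tricolorable, since 3 divides 3


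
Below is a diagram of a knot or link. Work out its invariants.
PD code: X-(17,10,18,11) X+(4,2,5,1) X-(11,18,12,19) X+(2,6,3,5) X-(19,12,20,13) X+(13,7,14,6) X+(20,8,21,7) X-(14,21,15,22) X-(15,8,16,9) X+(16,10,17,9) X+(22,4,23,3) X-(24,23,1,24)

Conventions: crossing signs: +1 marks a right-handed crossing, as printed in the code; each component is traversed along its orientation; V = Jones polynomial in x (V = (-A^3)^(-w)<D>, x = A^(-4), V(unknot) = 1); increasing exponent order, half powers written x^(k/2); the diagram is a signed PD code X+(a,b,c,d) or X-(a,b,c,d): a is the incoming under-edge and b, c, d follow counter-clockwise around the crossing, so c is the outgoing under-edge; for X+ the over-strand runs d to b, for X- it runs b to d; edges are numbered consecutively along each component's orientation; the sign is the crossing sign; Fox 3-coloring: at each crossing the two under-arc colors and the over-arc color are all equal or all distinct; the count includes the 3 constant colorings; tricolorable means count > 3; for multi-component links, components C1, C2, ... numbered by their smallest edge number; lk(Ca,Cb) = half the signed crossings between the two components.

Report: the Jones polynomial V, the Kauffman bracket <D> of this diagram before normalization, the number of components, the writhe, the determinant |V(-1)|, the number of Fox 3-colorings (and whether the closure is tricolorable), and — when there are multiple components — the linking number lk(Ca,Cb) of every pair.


V = -x^-3 + x^-2 - x^-1 + 3 - x + x^2 - x^3
<D> = -A^-12 + A^-8 - A^-4 + 3 - A^4 + A^8 - A^12 (w = 0)
1 component over 12 crossings, w = 0
27 Fox colorings among 3^12, |V(-1)| = 9: tricolorable
why: palindromic: swapping x for 1/x fixes V


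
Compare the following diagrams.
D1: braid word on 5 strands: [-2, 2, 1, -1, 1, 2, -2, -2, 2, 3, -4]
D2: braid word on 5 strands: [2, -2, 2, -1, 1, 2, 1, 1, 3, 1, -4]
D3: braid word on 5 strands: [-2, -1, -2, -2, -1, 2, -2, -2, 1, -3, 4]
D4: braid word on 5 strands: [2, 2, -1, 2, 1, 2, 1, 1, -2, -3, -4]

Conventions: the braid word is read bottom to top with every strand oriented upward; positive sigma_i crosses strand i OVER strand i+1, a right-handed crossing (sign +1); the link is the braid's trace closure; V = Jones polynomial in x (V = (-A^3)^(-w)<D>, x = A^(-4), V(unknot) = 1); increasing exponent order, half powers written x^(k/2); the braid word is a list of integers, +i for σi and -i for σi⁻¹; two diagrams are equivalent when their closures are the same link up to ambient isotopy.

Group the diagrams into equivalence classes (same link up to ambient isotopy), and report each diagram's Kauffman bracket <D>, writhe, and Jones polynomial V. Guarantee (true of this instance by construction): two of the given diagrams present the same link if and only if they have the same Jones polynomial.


grouping into links: {D1} | {D2, D4} | {D3}
V(D1) = -x^(-1/2) - x^(1/2)  (w +1, c 11, <D> = A + A^5)
D2 (bracket -A^-11 + A^-7 - A^-3 + 2A + A^9; 11 crossings at w = +5): V = -x^(3/2) - 2x^(7/2) + x^(9/2) - x^(11/2) + x^(13/2)
V(D3) = -x^(-11/2) + x^(-9/2) - x^(-7/2) - x^(-3/2)  [11 crossings, <D> = A^-9 + A^-1 - A^3 + A^7, w = -5]
V(D4) = -x^(3/2) - 2x^(7/2) + x^(9/2) - x^(11/2) + x^(13/2)  [11 crossings, <D> = -A^-17 + A^-13 - A^-9 + 2A^-5 + A^3, w = +3]
why: V(x) takes 3 values over 4 diagrams, fixing the grouping


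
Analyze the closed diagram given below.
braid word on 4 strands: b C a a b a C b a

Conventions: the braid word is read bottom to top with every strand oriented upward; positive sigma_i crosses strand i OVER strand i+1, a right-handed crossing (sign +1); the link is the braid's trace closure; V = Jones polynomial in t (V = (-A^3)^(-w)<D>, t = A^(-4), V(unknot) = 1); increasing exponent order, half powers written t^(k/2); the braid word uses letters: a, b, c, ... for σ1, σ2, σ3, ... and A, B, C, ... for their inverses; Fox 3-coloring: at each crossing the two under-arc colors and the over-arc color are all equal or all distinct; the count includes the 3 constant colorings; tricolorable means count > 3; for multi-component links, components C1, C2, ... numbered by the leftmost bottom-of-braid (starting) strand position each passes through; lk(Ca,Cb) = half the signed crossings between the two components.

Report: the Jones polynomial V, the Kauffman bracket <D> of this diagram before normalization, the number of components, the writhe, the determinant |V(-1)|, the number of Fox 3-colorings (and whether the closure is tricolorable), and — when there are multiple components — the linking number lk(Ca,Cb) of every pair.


Jones polynomial: V(t) = 1 - t + 2t^2 - 2t^3 + 2t^4 - 2t^5 + 2t^6 - t^7
<D> = A^-13 - 2A^-9 + 2A^-5 - 2A^-1 + 2A^3 - 2A^7 + A^11 - A^15; writhe +5
components 1, writhe +5 (9 crossings)
3-colorings: 3 of 3^9, det 13 — not tricolorable
note: w = +5 shifts under R1 moves; the (-A^3)^(-5) factor cancels that in V


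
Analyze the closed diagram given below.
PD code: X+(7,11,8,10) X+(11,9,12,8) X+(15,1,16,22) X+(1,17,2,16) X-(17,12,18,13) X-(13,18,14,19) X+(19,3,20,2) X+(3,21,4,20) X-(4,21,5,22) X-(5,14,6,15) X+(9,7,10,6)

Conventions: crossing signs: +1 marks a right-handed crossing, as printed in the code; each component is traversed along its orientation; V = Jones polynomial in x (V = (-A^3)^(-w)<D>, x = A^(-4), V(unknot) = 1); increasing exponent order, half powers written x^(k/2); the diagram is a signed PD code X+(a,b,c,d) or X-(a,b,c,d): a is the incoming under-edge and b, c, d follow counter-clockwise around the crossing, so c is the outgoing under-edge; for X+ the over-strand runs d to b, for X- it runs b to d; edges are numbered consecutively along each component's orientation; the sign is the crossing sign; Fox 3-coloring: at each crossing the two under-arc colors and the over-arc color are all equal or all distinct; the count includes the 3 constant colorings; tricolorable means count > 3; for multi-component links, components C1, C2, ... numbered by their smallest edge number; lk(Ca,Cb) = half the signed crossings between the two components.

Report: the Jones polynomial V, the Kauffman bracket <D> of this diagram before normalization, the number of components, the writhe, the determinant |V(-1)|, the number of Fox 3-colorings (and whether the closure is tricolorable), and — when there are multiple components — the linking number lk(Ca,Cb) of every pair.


V(x) = -x^-2 + 2x^-1 - 3 + 6x - 6x^2 + 7x^3 - 6x^4 + 4x^5 - 3x^6 + x^7
bracket: -A^-19 + 3A^-15 - 4A^-11 + 6A^-7 - 7A^-3 + 6A - 6A^5 + 3A^9 - 2A^13 + A^17, w = +3
1 component, writhe +3, over 11 crossings
det 39, colorings 9 of 3^11 — tricolorable
observation: w = +3 (over 11 crossings) is diagram-only; (-A^3)^(-3) removes it from V
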